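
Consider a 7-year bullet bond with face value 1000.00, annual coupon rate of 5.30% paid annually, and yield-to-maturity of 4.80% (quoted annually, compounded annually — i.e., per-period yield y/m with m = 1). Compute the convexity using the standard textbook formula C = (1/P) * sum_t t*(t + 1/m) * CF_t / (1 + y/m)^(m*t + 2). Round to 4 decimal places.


Coupon per period c = face * coupon_rate / m = 53.000000
Periods per year m = 1; per-period yield y/m = 0.048000
Number of cashflows N = 7
Cashflows (t years, CF_t, discount factor 1/(1+y/m)^(m*t), PV):
  t = 1.0000: CF_t = 53.000000, DF = 0.954198, PV = 50.572519
  t = 2.0000: CF_t = 53.000000, DF = 0.910495, PV = 48.256220
  t = 3.0000: CF_t = 53.000000, DF = 0.868793, PV = 46.046012
  t = 4.0000: CF_t = 53.000000, DF = 0.829001, PV = 43.937034
  t = 5.0000: CF_t = 53.000000, DF = 0.791031, PV = 41.924651
  t = 6.0000: CF_t = 53.000000, DF = 0.754801, PV = 40.004438
  t = 7.0000: CF_t = 1053.000000, DF = 0.720230, PV = 758.401866
Price P = sum_t PV_t = 1029.142740
Convexity numerator sum_t t*(t + 1/m) * CF_t / (1+y/m)^(m*t + 2):
  t = 1.0000: term = 92.092024
  t = 2.0000: term = 263.622206
  t = 3.0000: term = 503.095812
  t = 4.0000: term = 800.088760
  t = 5.0000: term = 1145.165210
  t = 6.0000: term = 1529.800853
  t = 7.0000: term = 38669.170351
Convexity = (1/P) * sum = 43003.035216 / 1029.142740 = 41.785297

Answer: Convexity = 41.7853


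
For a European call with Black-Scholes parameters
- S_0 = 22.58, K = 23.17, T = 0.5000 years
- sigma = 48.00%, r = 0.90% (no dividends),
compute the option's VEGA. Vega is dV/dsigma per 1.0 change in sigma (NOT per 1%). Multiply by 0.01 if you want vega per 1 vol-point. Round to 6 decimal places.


d1 = 0.1069682273; d2 = -0.2324430276
phi(d1) = 0.3966664078; exp(-qT) = 1.0000000000; exp(-rT) = 0.9955101098
Vega = S * exp(-qT) * phi(d1) * sqrt(T) = 22.5800 * 1.0000000000 * 0.3966664078 * 0.7071067812 = 6.333363

Answer: Vega = 6.333363


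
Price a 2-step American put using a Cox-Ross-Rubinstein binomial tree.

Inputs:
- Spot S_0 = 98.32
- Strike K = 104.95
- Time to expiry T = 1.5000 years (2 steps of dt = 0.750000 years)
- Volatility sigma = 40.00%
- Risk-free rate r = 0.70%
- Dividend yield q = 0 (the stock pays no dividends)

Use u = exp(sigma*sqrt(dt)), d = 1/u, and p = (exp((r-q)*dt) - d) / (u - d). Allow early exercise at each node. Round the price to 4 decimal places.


dt = T/N = 0.750000
u = exp(sigma*sqrt(dt)) = 1.413982; d = 1/u = 0.707222
p = (exp((r-q)*dt) - d) / (u - d) = 0.421701
Discount per step: exp(-r*dt) = 0.994764
Stock lattice S(k, i) with i counting down-moves:
  k=0: S(0,0) = 98.3200
  k=1: S(1,0) = 139.0228; S(1,1) = 69.5341
  k=2: S(2,0) = 196.5757; S(2,1) = 98.3200; S(2,2) = 49.1761
Terminal payoffs V(N, i) = max(K - S_T, 0):
  V(2,0) = 0.000000; V(2,1) = 6.630000; V(2,2) = 55.773929
Backward induction: V(k, i) = exp(-r*dt) * [p * V(k+1, i) + (1-p) * V(k+1, i+1)]; then take max(V_cont, immediate exercise) for American.
  V(1,0) = exp(-r*dt) * [p*0.000000 + (1-p)*6.630000] = 3.814046; exercise = 0.000000; V(1,0) = max -> 3.814046
  V(1,1) = exp(-r*dt) * [p*6.630000 + (1-p)*55.773929] = 34.866355; exercise = 35.415898; V(1,1) = max -> 35.415898
  V(0,0) = exp(-r*dt) * [p*3.814046 + (1-p)*35.415898] = 21.973700; exercise = 6.630000; V(0,0) = max -> 21.973700

Answer: Price = V(0,0) = 21.9737


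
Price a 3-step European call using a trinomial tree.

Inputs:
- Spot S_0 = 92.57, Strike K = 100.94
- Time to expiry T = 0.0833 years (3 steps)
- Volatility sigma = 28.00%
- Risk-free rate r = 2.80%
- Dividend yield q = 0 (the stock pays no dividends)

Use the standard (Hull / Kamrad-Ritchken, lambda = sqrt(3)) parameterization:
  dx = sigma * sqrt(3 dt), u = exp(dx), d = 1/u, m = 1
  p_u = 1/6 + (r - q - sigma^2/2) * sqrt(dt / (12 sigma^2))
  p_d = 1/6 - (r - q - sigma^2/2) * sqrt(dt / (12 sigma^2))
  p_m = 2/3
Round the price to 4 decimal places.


dt = T/N = 0.027767; dx = sigma*sqrt(3*dt) = 0.080813
u = exp(dx) = 1.084168; d = 1/u = 0.922366
p_u = 0.164743, p_m = 0.666667, p_d = 0.168591
Discount per step: exp(-r*dt) = 0.999223
Stock lattice S(k, j) with j the centered position index:
  k=0: S(0,+0) = 92.5700
  k=1: S(1,-1) = 85.3834; S(1,+0) = 92.5700; S(1,+1) = 100.3614
  k=2: S(2,-2) = 78.7548; S(2,-1) = 85.3834; S(2,+0) = 92.5700; S(2,+1) = 100.3614; S(2,+2) = 108.8087
  k=3: S(3,-3) = 72.6408; S(3,-2) = 78.7548; S(3,-1) = 85.3834; S(3,+0) = 92.5700; S(3,+1) = 100.3614; S(3,+2) = 108.8087; S(3,+3) = 117.9669
Terminal payoffs V(N, j) = max(S_T - K, 0):
  V(3,-3) = 0.000000; V(3,-2) = 0.000000; V(3,-1) = 0.000000; V(3,+0) = 0.000000; V(3,+1) = 0.000000; V(3,+2) = 7.868652; V(3,+3) = 17.026859
Backward induction: V(k, j) = exp(-r*dt) * [p_u * V(k+1, j+1) + p_m * V(k+1, j) + p_d * V(k+1, j-1)]
  V(2,-2) = exp(-r*dt) * [p_u*0.000000 + p_m*0.000000 + p_d*0.000000] = 0.000000
  V(2,-1) = exp(-r*dt) * [p_u*0.000000 + p_m*0.000000 + p_d*0.000000] = 0.000000
  V(2,+0) = exp(-r*dt) * [p_u*0.000000 + p_m*0.000000 + p_d*0.000000] = 0.000000
  V(2,+1) = exp(-r*dt) * [p_u*7.868652 + p_m*0.000000 + p_d*0.000000] = 1.295294
  V(2,+2) = exp(-r*dt) * [p_u*17.026859 + p_m*7.868652 + p_d*0.000000] = 8.044559
  V(1,-1) = exp(-r*dt) * [p_u*0.000000 + p_m*0.000000 + p_d*0.000000] = 0.000000
  V(1,+0) = exp(-r*dt) * [p_u*1.295294 + p_m*0.000000 + p_d*0.000000] = 0.213224
  V(1,+1) = exp(-r*dt) * [p_u*8.044559 + p_m*1.295294 + p_d*0.000000] = 2.187110
  V(0,+0) = exp(-r*dt) * [p_u*2.187110 + p_m*0.213224 + p_d*0.000000] = 0.502069

Answer: Price = V(0,0) = 0.5021


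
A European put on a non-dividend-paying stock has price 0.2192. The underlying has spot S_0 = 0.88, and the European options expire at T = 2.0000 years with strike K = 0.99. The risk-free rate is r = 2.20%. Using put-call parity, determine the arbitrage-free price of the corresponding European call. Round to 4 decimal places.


Put-call parity: C - P = S_0 * exp(-qT) - K * exp(-rT).
S_0 * exp(-qT) = 0.8800 * 1.00000000 = 0.88000000
K * exp(-rT) = 0.9900 * 0.95695396 = 0.94738442
C = P + S*exp(-qT) - K*exp(-rT)
C = 0.2192 + 0.88000000 - 0.94738442 = 0.1518

Answer: Call price = 0.1518


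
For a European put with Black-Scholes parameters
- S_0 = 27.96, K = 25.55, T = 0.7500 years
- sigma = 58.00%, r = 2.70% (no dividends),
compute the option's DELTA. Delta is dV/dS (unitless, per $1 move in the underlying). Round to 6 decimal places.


d1 = 0.4709139567; d2 = -0.0313807775
phi(d1) = 0.3570717595; exp(-qT) = 1.0000000000; exp(-rT) = 0.9799536543
N(-d1) = 0.3188510905
Delta = -exp(-qT) * N(-d1) = -1.0000000000 * 0.3188510905 = -0.318851

Answer: Delta = -0.318851


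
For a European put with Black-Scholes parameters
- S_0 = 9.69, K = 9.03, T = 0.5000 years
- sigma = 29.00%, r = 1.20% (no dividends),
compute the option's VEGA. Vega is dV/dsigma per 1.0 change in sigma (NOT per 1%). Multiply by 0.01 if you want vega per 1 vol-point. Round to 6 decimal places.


Answer: Vega = 2.440961

Derivation:
d1 = 0.4757953701; d2 = 0.2707344036
phi(d1) = 0.3562476477; exp(-qT) = 1.0000000000; exp(-rT) = 0.9940179641
Vega = S * exp(-qT) * phi(d1) * sqrt(T) = 9.6900 * 1.0000000000 * 0.3562476477 * 0.7071067812 = 2.440961


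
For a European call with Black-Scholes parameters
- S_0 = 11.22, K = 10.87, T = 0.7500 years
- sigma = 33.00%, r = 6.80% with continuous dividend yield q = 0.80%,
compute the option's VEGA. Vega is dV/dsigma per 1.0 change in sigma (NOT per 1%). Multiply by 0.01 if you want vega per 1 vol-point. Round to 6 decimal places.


d1 = 0.4112437938; d2 = 0.1254554106
phi(d1) = 0.3665943842; exp(-qT) = 0.9940179641; exp(-rT) = 0.9502786705
Vega = S * exp(-qT) * phi(d1) * sqrt(T) = 11.2200 * 0.9940179641 * 0.3665943842 * 0.8660254038 = 3.540817

Answer: Vega = 3.540817


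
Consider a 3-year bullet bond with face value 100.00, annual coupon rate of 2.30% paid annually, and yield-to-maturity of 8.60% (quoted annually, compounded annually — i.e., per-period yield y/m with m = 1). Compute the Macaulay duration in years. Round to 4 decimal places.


Coupon per period c = face * coupon_rate / m = 2.300000
Periods per year m = 1; per-period yield y/m = 0.086000
Number of cashflows N = 3
Cashflows (t years, CF_t, discount factor 1/(1+y/m)^(m*t), PV):
  t = 1.0000: CF_t = 2.300000, DF = 0.920810, PV = 2.117864
  t = 2.0000: CF_t = 2.300000, DF = 0.847892, PV = 1.950151
  t = 3.0000: CF_t = 102.300000, DF = 0.780747, PV = 79.870455
Price P = sum_t PV_t = 83.938469
Macaulay numerator sum_t t * PV_t:
  t * PV_t at t = 1.0000: 2.117864
  t * PV_t at t = 2.0000: 3.900302
  t * PV_t at t = 3.0000: 239.611365
Macaulay duration D = (sum_t t * PV_t) / P = 245.629530 / 83.938469 = 2.926305

Answer: Macaulay duration = 2.9263 years


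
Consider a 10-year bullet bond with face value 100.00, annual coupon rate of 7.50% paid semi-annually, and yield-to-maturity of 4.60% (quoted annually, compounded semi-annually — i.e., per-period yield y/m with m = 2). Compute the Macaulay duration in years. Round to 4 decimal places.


Coupon per period c = face * coupon_rate / m = 3.750000
Periods per year m = 2; per-period yield y/m = 0.023000
Number of cashflows N = 20
Cashflows (t years, CF_t, discount factor 1/(1+y/m)^(m*t), PV):
  t = 0.5000: CF_t = 3.750000, DF = 0.977517, PV = 3.665689
  t = 1.0000: CF_t = 3.750000, DF = 0.955540, PV = 3.583274
  t = 1.5000: CF_t = 3.750000, DF = 0.934056, PV = 3.502711
  t = 2.0000: CF_t = 3.750000, DF = 0.913056, PV = 3.423960
  t = 2.5000: CF_t = 3.750000, DF = 0.892528, PV = 3.346980
  t = 3.0000: CF_t = 3.750000, DF = 0.872461, PV = 3.271730
  t = 3.5000: CF_t = 3.750000, DF = 0.852846, PV = 3.198172
  t = 4.0000: CF_t = 3.750000, DF = 0.833671, PV = 3.126268
  t = 4.5000: CF_t = 3.750000, DF = 0.814928, PV = 3.055980
  t = 5.0000: CF_t = 3.750000, DF = 0.796606, PV = 2.987273
  t = 5.5000: CF_t = 3.750000, DF = 0.778696, PV = 2.920111
  t = 6.0000: CF_t = 3.750000, DF = 0.761189, PV = 2.854458
  t = 6.5000: CF_t = 3.750000, DF = 0.744075, PV = 2.790282
  t = 7.0000: CF_t = 3.750000, DF = 0.727346, PV = 2.727548
  t = 7.5000: CF_t = 3.750000, DF = 0.710993, PV = 2.666225
  t = 8.0000: CF_t = 3.750000, DF = 0.695008, PV = 2.606280
  t = 8.5000: CF_t = 3.750000, DF = 0.679382, PV = 2.547684
  t = 9.0000: CF_t = 3.750000, DF = 0.664108, PV = 2.490404
  t = 9.5000: CF_t = 3.750000, DF = 0.649177, PV = 2.434413
  t = 10.0000: CF_t = 103.750000, DF = 0.634581, PV = 65.837818
Price P = sum_t PV_t = 123.037261
Macaulay numerator sum_t t * PV_t:
  t * PV_t at t = 0.5000: 1.832845
  t * PV_t at t = 1.0000: 3.583274
  t * PV_t at t = 1.5000: 5.254067
  t * PV_t at t = 2.0000: 6.847921
  t * PV_t at t = 2.5000: 8.367450
  t * PV_t at t = 3.0000: 9.815190
  t * PV_t at t = 3.5000: 11.193602
  t * PV_t at t = 4.0000: 12.505072
  t * PV_t at t = 4.5000: 13.751912
  t * PV_t at t = 5.0000: 14.936366
  t * PV_t at t = 5.5000: 16.060608
  t * PV_t at t = 6.0000: 17.126748
  t * PV_t at t = 6.5000: 18.136830
  t * PV_t at t = 7.0000: 19.092836
  t * PV_t at t = 7.5000: 19.996686
  t * PV_t at t = 8.0000: 20.850243
  t * PV_t at t = 8.5000: 21.655311
  t * PV_t at t = 9.0000: 22.413639
  t * PV_t at t = 9.5000: 23.126922
  t * PV_t at t = 10.0000: 658.378183
Macaulay duration D = (sum_t t * PV_t) / P = 924.925703 / 123.037261 = 7.517444

Answer: Macaulay duration = 7.5174 years


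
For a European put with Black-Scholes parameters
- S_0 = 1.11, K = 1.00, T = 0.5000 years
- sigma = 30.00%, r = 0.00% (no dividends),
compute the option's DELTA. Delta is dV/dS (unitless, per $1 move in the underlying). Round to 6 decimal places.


Answer: Delta = -0.274912

Derivation:
d1 = 0.5980238473; d2 = 0.3858918130
phi(d1) = 0.3336192874; exp(-qT) = 1.0000000000; exp(-rT) = 1.0000000000
N(-d1) = 0.2749120106
Delta = -exp(-qT) * N(-d1) = -1.0000000000 * 0.2749120106 = -0.274912


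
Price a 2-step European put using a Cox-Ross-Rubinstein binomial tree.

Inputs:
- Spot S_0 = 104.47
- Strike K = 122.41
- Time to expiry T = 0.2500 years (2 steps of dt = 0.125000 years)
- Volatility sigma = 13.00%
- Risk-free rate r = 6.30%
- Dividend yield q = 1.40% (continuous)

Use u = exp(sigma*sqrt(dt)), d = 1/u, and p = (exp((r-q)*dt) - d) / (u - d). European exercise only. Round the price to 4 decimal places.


dt = T/N = 0.125000
u = exp(sigma*sqrt(dt)) = 1.047035; d = 1/u = 0.955078
p = (exp((r-q)*dt) - d) / (u - d) = 0.555324
Discount per step: exp(-r*dt) = 0.992156
Stock lattice S(k, i) with i counting down-moves:
  k=0: S(0,0) = 104.4700
  k=1: S(1,0) = 109.3837; S(1,1) = 99.7770
  k=2: S(2,0) = 114.5285; S(2,1) = 104.4700; S(2,2) = 95.2949
Terminal payoffs V(N, i) = max(K - S_T, 0):
  V(2,0) = 7.881485; V(2,1) = 17.940000; V(2,2) = 27.115122
Backward induction: V(k, i) = exp(-r*dt) * [p * V(k+1, i) + (1-p) * V(k+1, i+1)].
  V(1,0) = exp(-r*dt) * [p*7.881485 + (1-p)*17.940000] = 12.257360
  V(1,1) = exp(-r*dt) * [p*17.940000 + (1-p)*27.115122] = 21.847233
  V(0,0) = exp(-r*dt) * [p*12.257360 + (1-p)*21.847233] = 16.392152

Answer: Price = V(0,0) = 16.3922


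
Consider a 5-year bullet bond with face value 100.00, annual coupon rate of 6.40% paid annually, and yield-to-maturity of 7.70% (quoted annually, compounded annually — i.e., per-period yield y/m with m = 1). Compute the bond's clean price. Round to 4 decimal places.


Coupon per period c = face * coupon_rate / m = 6.400000
Periods per year m = 1; per-period yield y/m = 0.077000
Number of cashflows N = 5
Cashflows (t years, CF_t, discount factor 1/(1+y/m)^(m*t), PV):
  t = 1.0000: CF_t = 6.400000, DF = 0.928505, PV = 5.942433
  t = 2.0000: CF_t = 6.400000, DF = 0.862122, PV = 5.517579
  t = 3.0000: CF_t = 6.400000, DF = 0.800484, PV = 5.123100
  t = 4.0000: CF_t = 6.400000, DF = 0.743254, PV = 4.756825
  t = 5.0000: CF_t = 106.400000, DF = 0.690115, PV = 73.428239
Price P = sum_t PV_t = 94.768176

Answer: Price = 94.7682


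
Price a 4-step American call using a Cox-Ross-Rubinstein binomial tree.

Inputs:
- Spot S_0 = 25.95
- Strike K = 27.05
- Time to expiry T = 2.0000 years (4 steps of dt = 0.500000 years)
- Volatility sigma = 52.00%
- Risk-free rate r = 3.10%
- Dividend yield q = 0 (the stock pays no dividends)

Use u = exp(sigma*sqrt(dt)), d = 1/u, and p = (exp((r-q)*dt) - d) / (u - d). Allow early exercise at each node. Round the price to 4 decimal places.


Answer: Price = V(0,0) = 7.3691

Derivation:
dt = T/N = 0.500000
u = exp(sigma*sqrt(dt)) = 1.444402; d = 1/u = 0.692328
p = (exp((r-q)*dt) - d) / (u - d) = 0.429868
Discount per step: exp(-r*dt) = 0.984620
Stock lattice S(k, i) with i counting down-moves:
  k=0: S(0,0) = 25.9500
  k=1: S(1,0) = 37.4822; S(1,1) = 17.9659
  k=2: S(2,0) = 54.1394; S(2,1) = 25.9500; S(2,2) = 12.4383
  k=3: S(3,0) = 78.1991; S(3,1) = 37.4822; S(3,2) = 17.9659; S(3,3) = 8.6114
  k=4: S(4,0) = 112.9510; S(4,1) = 54.1394; S(4,2) = 25.9500; S(4,3) = 12.4383; S(4,4) = 5.9619
Terminal payoffs V(N, i) = max(S_T - K, 0):
  V(4,0) = 85.900957; V(4,1) = 27.089425; V(4,2) = 0.000000; V(4,3) = 0.000000; V(4,4) = 0.000000
Backward induction: V(k, i) = exp(-r*dt) * [p * V(k+1, i) + (1-p) * V(k+1, i+1)]; then take max(V_cont, immediate exercise) for American.
  V(3,0) = exp(-r*dt) * [p*85.900957 + (1-p)*27.089425] = 51.565146; exercise = 51.149104; V(3,0) = max -> 51.565146
  V(3,1) = exp(-r*dt) * [p*27.089425 + (1-p)*0.000000] = 11.465778; exercise = 10.432237; V(3,1) = max -> 11.465778
  V(3,2) = exp(-r*dt) * [p*0.000000 + (1-p)*0.000000] = 0.000000; exercise = 0.000000; V(3,2) = max -> 0.000000
  V(3,3) = exp(-r*dt) * [p*0.000000 + (1-p)*0.000000] = 0.000000; exercise = 0.000000; V(3,3) = max -> 0.000000
  V(2,0) = exp(-r*dt) * [p*51.565146 + (1-p)*11.465778] = 28.261752; exercise = 27.089425; V(2,0) = max -> 28.261752
  V(2,1) = exp(-r*dt) * [p*11.465778 + (1-p)*0.000000] = 4.852967; exercise = 0.000000; V(2,1) = max -> 4.852967
  V(2,2) = exp(-r*dt) * [p*0.000000 + (1-p)*0.000000] = 0.000000; exercise = 0.000000; V(2,2) = max -> 0.000000
  V(1,0) = exp(-r*dt) * [p*28.261752 + (1-p)*4.852967] = 14.686249; exercise = 10.432237; V(1,0) = max -> 14.686249
  V(1,1) = exp(-r*dt) * [p*4.852967 + (1-p)*0.000000] = 2.054050; exercise = 0.000000; V(1,1) = max -> 2.054050
  V(0,0) = exp(-r*dt) * [p*14.686249 + (1-p)*2.054050] = 7.369120; exercise = 0.000000; V(0,0) = max -> 7.369120


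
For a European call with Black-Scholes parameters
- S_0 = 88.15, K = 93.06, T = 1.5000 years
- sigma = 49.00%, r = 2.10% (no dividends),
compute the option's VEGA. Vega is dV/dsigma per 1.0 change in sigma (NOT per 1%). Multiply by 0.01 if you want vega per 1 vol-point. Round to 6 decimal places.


Answer: Vega = 41.614630

Derivation:
d1 = 0.2622294786; d2 = -0.3378955084
phi(d1) = 0.3854589091; exp(-qT) = 1.0000000000; exp(-rT) = 0.9689909565
Vega = S * exp(-qT) * phi(d1) * sqrt(T) = 88.1500 * 1.0000000000 * 0.3854589091 * 1.2247448714 = 41.614630


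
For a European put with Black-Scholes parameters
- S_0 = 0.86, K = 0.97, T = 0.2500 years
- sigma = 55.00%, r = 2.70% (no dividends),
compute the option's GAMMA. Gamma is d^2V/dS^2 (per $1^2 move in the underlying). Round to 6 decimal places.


d1 = -0.2756406627; d2 = -0.5506406627
phi(d1) = 0.3840711640; exp(-qT) = 1.0000000000; exp(-rT) = 0.9932727301
Gamma = exp(-qT) * phi(d1) / (S * sigma * sqrt(T)) = 1.0000000000 * 0.3840711640 / (0.8600 * 0.5500 * 0.5000000000) = 1.623980

Answer: Gamma = 1.623980


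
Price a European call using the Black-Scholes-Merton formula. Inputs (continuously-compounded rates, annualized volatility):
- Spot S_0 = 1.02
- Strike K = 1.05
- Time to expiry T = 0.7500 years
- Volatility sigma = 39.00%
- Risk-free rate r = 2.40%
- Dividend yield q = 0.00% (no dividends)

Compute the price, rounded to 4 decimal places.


d1 = (ln(S/K) + (r - q + 0.5*sigma^2) * T) / (sigma * sqrt(T)) = 0.13634338
d2 = d1 - sigma * sqrt(T) = -0.20140653
exp(-rT) = 0.98216103; exp(-qT) = 1.00000000
C = S_0 * exp(-qT) * N(d1) - K * exp(-rT) * N(d2)
N(d1) = 0.55422508; N(d2) = 0.42019035
C = 1.0200 * 1.00000000 * 0.55422508 - 1.0500 * 0.98216103 * 0.42019035 = 0.1320

Answer: Price = 0.1320


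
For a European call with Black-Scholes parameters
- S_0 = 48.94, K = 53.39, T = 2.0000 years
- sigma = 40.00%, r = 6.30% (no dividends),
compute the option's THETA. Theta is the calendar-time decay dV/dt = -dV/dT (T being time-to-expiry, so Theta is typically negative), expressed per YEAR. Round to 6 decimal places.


Answer: Theta = -3.827017

Derivation:
d1 = 0.3517354111; d2 = -0.2139500138
phi(d1) = 0.3750119327; exp(-qT) = 1.0000000000; exp(-rT) = 0.8816148468
Theta = -S*exp(-qT)*phi(d1)*sigma/(2*sqrt(T)) - r*K*exp(-rT)*N(d2) + q*S*exp(-qT)*N(d1)
N(d1) = 0.6374816494; N(d2) = 0.4152930189; sqrt(T) = 1.4142135624
Term 1 = -48.9400 * 1.0000000000 * 0.3750119327 * 0.4000 / (2 * 1.4142135624) = -2.5955180284
Term 2 = -0.0630 * 53.3900 * 0.8816148468 * 0.4152930189 = -1.2314988093
Term 3 = 0 (no dividend yield, q = 0)
Theta = -2.5955180284 + (-1.2314988093) + (0.0000000000) = -3.827017


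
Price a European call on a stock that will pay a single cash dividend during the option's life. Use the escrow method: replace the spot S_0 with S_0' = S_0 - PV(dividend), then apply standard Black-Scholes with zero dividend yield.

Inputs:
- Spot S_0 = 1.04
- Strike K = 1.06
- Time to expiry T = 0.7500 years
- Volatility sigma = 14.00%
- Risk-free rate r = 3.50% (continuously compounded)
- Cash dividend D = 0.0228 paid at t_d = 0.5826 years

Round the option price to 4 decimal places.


Answer: Price = 0.0425

Derivation:
PV(D) = D * exp(-r * t_d) = 0.0228 * 0.97981549 = 0.02233979
S_0' = S_0 - PV(D) = 1.0400 - 0.02233979 = 1.01766021
d1 = (ln(S_0'/K) + (r + sigma^2/2)*T) / (sigma*sqrt(T)) = -0.05907803
d2 = d1 - sigma*sqrt(T) = -0.18032159
exp(-rT) = 0.97409154
N(d1) = 0.47644498; N(d2) = 0.42845005
C = S_0' * N(d1) - K * exp(-rT) * N(d2) = 1.01766021 * 0.47644498 - 1.0600 * 0.97409154 * 0.42845005 = 0.0425


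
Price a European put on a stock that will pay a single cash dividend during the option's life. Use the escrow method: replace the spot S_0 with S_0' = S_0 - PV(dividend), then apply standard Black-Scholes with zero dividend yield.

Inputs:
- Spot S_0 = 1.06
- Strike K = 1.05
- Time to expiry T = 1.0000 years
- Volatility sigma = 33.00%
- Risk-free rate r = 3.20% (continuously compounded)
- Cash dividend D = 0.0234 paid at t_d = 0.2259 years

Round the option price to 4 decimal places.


PV(D) = D * exp(-r * t_d) = 0.0234 * 0.99279726 = 0.02323146
S_0' = S_0 - PV(D) = 1.0600 - 0.02323146 = 1.03676854
d1 = (ln(S_0'/K) + (r + sigma^2/2)*T) / (sigma*sqrt(T)) = 0.22354104
d2 = d1 - sigma*sqrt(T) = -0.10645896
exp(-rT) = 0.96850658
N(-d1) = 0.41155722; N(-d2) = 0.54239089
P = K * exp(-rT) * N(-d2) - S_0' * N(-d1) = 1.0500 * 0.96850658 * 0.54239089 - 1.03676854 * 0.41155722 = 0.1249

Answer: Price = 0.1249


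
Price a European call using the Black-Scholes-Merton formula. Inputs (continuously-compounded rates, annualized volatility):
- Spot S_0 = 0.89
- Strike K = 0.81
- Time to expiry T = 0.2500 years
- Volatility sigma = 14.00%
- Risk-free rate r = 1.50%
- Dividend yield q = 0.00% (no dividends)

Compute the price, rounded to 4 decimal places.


Answer: Price = 0.0852

Derivation:
d1 = (ln(S/K) + (r - q + 0.5*sigma^2) * T) / (sigma * sqrt(T)) = 1.43410307
d2 = d1 - sigma * sqrt(T) = 1.36410307
exp(-rT) = 0.99625702; exp(-qT) = 1.00000000
C = S_0 * exp(-qT) * N(d1) - K * exp(-rT) * N(d2)
N(d1) = 0.92422857; N(d2) = 0.91373244
C = 0.8900 * 1.00000000 * 0.92422857 - 0.8100 * 0.99625702 * 0.91373244 = 0.0852


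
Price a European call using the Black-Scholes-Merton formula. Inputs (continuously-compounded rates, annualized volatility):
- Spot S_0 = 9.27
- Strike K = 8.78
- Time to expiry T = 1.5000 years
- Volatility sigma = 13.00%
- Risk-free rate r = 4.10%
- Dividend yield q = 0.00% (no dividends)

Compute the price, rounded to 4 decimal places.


Answer: Price = 1.2033

Derivation:
d1 = (ln(S/K) + (r - q + 0.5*sigma^2) * T) / (sigma * sqrt(T)) = 0.80696224
d2 = d1 - sigma * sqrt(T) = 0.64774540
exp(-rT) = 0.94035295; exp(-qT) = 1.00000000
C = S_0 * exp(-qT) * N(d1) - K * exp(-rT) * N(d2)
N(d1) = 0.79015588; N(d2) = 0.74142518
C = 9.2700 * 1.00000000 * 0.79015588 - 8.7800 * 0.94035295 * 0.74142518 = 1.2033


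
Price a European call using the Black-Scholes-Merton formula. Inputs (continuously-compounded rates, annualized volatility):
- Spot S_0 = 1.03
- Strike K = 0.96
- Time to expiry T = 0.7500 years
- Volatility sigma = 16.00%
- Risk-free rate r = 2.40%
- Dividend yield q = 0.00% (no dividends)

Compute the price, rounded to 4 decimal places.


d1 = (ln(S/K) + (r - q + 0.5*sigma^2) * T) / (sigma * sqrt(T)) = 0.70711549
d2 = d1 - sigma * sqrt(T) = 0.56855143
exp(-rT) = 0.98216103; exp(-qT) = 1.00000000
C = S_0 * exp(-qT) * N(d1) - K * exp(-rT) * N(d2)
N(d1) = 0.76025265; N(d2) = 0.71516970
C = 1.0300 * 1.00000000 * 0.76025265 - 0.9600 * 0.98216103 * 0.71516970 = 0.1087

Answer: Price = 0.1087


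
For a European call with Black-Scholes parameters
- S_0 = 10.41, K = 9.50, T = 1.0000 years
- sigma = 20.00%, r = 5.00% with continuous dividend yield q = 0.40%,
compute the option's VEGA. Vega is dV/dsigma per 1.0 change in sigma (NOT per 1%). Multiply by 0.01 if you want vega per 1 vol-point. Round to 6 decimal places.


Answer: Vega = 3.033898

Derivation:
d1 = 0.7873754201; d2 = 0.5873754201
phi(d1) = 0.2926088458; exp(-qT) = 0.9960079893; exp(-rT) = 0.9512294245
Vega = S * exp(-qT) * phi(d1) * sqrt(T) = 10.4100 * 0.9960079893 * 0.2926088458 * 1.0000000000 = 3.033898


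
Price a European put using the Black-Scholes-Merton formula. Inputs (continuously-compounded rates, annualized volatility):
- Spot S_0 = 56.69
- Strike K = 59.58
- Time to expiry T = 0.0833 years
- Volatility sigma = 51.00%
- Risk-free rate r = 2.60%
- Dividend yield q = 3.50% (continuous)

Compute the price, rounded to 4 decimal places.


Answer: Price = 5.0628

Derivation:
d1 = (ln(S/K) + (r - q + 0.5*sigma^2) * T) / (sigma * sqrt(T)) = -0.26929372
d2 = d1 - sigma * sqrt(T) = -0.41648859
exp(-rT) = 0.99783654; exp(-qT) = 0.99708875
P = K * exp(-rT) * N(-d2) - S_0 * exp(-qT) * N(-d1)
N(-d1) = 0.60614817; N(-d2) = 0.66147374
P = 59.5800 * 0.99783654 * 0.66147374 - 56.6900 * 0.99708875 * 0.60614817 = 5.0628


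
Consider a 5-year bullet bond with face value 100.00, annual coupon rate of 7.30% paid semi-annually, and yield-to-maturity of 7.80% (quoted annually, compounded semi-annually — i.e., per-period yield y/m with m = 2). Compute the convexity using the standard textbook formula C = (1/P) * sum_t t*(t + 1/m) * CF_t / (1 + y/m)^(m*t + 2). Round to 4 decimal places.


Coupon per period c = face * coupon_rate / m = 3.650000
Periods per year m = 2; per-period yield y/m = 0.039000
Number of cashflows N = 10
Cashflows (t years, CF_t, discount factor 1/(1+y/m)^(m*t), PV):
  t = 0.5000: CF_t = 3.650000, DF = 0.962464, PV = 3.512993
  t = 1.0000: CF_t = 3.650000, DF = 0.926337, PV = 3.381129
  t = 1.5000: CF_t = 3.650000, DF = 0.891566, PV = 3.254215
  t = 2.0000: CF_t = 3.650000, DF = 0.858100, PV = 3.132064
  t = 2.5000: CF_t = 3.650000, DF = 0.825890, PV = 3.014499
  t = 3.0000: CF_t = 3.650000, DF = 0.794889, PV = 2.901346
  t = 3.5000: CF_t = 3.650000, DF = 0.765052, PV = 2.792441
  t = 4.0000: CF_t = 3.650000, DF = 0.736335, PV = 2.687624
  t = 4.5000: CF_t = 3.650000, DF = 0.708696, PV = 2.586741
  t = 5.0000: CF_t = 103.650000, DF = 0.682094, PV = 70.699091
Price P = sum_t PV_t = 97.962144
Convexity numerator sum_t t*(t + 1/m) * CF_t / (1+y/m)^(m*t + 2):
  t = 0.5000: term = 1.627107
  t = 1.0000: term = 4.698097
  t = 1.5000: term = 9.043497
  t = 2.0000: term = 14.506732
  t = 2.5000: term = 20.943309
  t = 3.0000: term = 28.220050
  t = 3.5000: term = 36.214373
  t = 4.0000: term = 44.813606
  t = 4.5000: term = 53.914348
  t = 5.0000: term = 1801.007119
Convexity = (1/P) * sum = 2014.988238 / 97.962144 = 20.569050

Answer: Convexity = 20.5691


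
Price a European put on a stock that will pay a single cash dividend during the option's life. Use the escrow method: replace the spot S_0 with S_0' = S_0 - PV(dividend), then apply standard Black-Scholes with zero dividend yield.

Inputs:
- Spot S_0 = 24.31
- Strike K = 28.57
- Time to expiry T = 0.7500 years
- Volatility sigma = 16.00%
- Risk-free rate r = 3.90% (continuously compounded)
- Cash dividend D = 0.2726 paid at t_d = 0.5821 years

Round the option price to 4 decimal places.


Answer: Price = 3.9820

Derivation:
PV(D) = D * exp(-r * t_d) = 0.2726 * 0.97755385 = 0.26648118
S_0' = S_0 - PV(D) = 24.3100 - 0.26648118 = 24.04351882
d1 = (ln(S_0'/K) + (r + sigma^2/2)*T) / (sigma*sqrt(T)) = -0.96447621
d2 = d1 - sigma*sqrt(T) = -1.10304027
exp(-rT) = 0.97117364
N(-d1) = 0.83259638; N(-d2) = 0.86499516
P = K * exp(-rT) * N(-d2) - S_0' * N(-d1) = 28.5700 * 0.97117364 * 0.86499516 - 24.04351882 * 0.83259638 = 3.9820


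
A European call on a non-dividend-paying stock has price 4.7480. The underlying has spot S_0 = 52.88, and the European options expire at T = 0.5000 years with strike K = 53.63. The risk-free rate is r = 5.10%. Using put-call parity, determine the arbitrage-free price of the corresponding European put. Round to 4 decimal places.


Put-call parity: C - P = S_0 * exp(-qT) - K * exp(-rT).
S_0 * exp(-qT) = 52.8800 * 1.00000000 = 52.88000000
K * exp(-rT) = 53.6300 * 0.97482238 = 52.27972418
P = C - S*exp(-qT) + K*exp(-rT)
P = 4.7480 - 52.88000000 + 52.27972418 = 4.1477

Answer: Put price = 4.1477


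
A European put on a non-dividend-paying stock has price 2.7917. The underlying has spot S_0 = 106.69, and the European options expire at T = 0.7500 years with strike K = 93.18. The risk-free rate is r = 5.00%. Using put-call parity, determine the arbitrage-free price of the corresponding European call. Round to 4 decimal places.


Put-call parity: C - P = S_0 * exp(-qT) - K * exp(-rT).
S_0 * exp(-qT) = 106.6900 * 1.00000000 = 106.69000000
K * exp(-rT) = 93.1800 * 0.96319442 = 89.75045584
C = P + S*exp(-qT) - K*exp(-rT)
C = 2.7917 + 106.69000000 - 89.75045584 = 19.7312

Answer: Call price = 19.7312


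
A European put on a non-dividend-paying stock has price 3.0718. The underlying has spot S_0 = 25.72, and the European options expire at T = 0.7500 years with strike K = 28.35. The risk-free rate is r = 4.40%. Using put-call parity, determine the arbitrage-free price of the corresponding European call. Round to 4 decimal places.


Answer: Call price = 1.3621

Derivation:
Put-call parity: C - P = S_0 * exp(-qT) - K * exp(-rT).
S_0 * exp(-qT) = 25.7200 * 1.00000000 = 25.72000000
K * exp(-rT) = 28.3500 * 0.96753856 = 27.42971816
C = P + S*exp(-qT) - K*exp(-rT)
C = 3.0718 + 25.72000000 - 27.42971816 = 1.3621


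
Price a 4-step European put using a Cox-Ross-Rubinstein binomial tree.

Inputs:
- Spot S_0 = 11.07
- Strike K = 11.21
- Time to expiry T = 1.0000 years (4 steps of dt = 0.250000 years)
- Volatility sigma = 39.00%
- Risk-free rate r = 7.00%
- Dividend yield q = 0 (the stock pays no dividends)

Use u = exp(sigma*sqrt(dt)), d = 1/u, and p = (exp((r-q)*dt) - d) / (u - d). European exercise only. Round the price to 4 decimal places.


Answer: Price = V(0,0) = 1.2954

Derivation:
dt = T/N = 0.250000
u = exp(sigma*sqrt(dt)) = 1.215311; d = 1/u = 0.822835
p = (exp((r-q)*dt) - d) / (u - d) = 0.496385
Discount per step: exp(-r*dt) = 0.982652
Stock lattice S(k, i) with i counting down-moves:
  k=0: S(0,0) = 11.0700
  k=1: S(1,0) = 13.4535; S(1,1) = 9.1088
  k=2: S(2,0) = 16.3502; S(2,1) = 11.0700; S(2,2) = 7.4950
  k=3: S(3,0) = 19.8706; S(3,1) = 13.4535; S(3,2) = 9.1088; S(3,3) = 6.1672
  k=4: S(4,0) = 24.1489; S(4,1) = 16.3502; S(4,2) = 11.0700; S(4,3) = 7.4950; S(4,4) = 5.0746
Terminal payoffs V(N, i) = max(K - S_T, 0):
  V(4,0) = 0.000000; V(4,1) = 0.000000; V(4,2) = 0.140000; V(4,3) = 3.714980; V(4,4) = 6.135445
Backward induction: V(k, i) = exp(-r*dt) * [p * V(k+1, i) + (1-p) * V(k+1, i+1)].
  V(3,0) = exp(-r*dt) * [p*0.000000 + (1-p)*0.000000] = 0.000000
  V(3,1) = exp(-r*dt) * [p*0.000000 + (1-p)*0.140000] = 0.069283
  V(3,2) = exp(-r*dt) * [p*0.140000 + (1-p)*3.714980] = 1.906752
  V(3,3) = exp(-r*dt) * [p*3.714980 + (1-p)*6.135445] = 4.848370
  V(2,0) = exp(-r*dt) * [p*0.000000 + (1-p)*0.069283] = 0.034287
  V(2,1) = exp(-r*dt) * [p*0.069283 + (1-p)*1.906752] = 0.977405
  V(2,2) = exp(-r*dt) * [p*1.906752 + (1-p)*4.848370] = 3.329417
  V(1,0) = exp(-r*dt) * [p*0.034287 + (1-p)*0.977405] = 0.500421
  V(1,1) = exp(-r*dt) * [p*0.977405 + (1-p)*3.329417] = 2.124409
  V(0,0) = exp(-r*dt) * [p*0.500421 + (1-p)*2.124409] = 1.295416


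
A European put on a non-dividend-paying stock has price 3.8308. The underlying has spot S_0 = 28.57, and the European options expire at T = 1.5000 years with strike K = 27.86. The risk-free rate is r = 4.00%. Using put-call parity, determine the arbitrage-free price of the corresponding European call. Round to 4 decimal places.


Answer: Call price = 6.1632

Derivation:
Put-call parity: C - P = S_0 * exp(-qT) - K * exp(-rT).
S_0 * exp(-qT) = 28.5700 * 1.00000000 = 28.57000000
K * exp(-rT) = 27.8600 * 0.94176453 = 26.23755991
C = P + S*exp(-qT) - K*exp(-rT)
C = 3.8308 + 28.57000000 - 26.23755991 = 6.1632


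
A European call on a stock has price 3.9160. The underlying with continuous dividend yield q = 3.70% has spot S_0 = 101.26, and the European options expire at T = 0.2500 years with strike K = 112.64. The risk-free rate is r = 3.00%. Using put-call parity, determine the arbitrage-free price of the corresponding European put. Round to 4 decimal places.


Put-call parity: C - P = S_0 * exp(-qT) - K * exp(-rT).
S_0 * exp(-qT) = 101.2600 * 0.99079265 = 100.32766370
K * exp(-rT) = 112.6400 * 0.99252805 = 111.79836009
P = C - S*exp(-qT) + K*exp(-rT)
P = 3.9160 - 100.32766370 + 111.79836009 = 15.3867

Answer: Put price = 15.3867


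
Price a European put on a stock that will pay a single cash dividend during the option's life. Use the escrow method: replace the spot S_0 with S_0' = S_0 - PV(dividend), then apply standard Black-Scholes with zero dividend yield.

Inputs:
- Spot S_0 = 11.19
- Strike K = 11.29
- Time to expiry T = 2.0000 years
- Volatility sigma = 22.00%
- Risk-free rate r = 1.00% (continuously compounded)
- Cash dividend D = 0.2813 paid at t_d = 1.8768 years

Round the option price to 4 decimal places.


PV(D) = D * exp(-r * t_d) = 0.2813 * 0.98140702 = 0.27606980
S_0' = S_0 - PV(D) = 11.1900 - 0.27606980 = 10.91393020
d1 = (ln(S_0'/K) + (r + sigma^2/2)*T) / (sigma*sqrt(T)) = 0.11095982
d2 = d1 - sigma*sqrt(T) = -0.20016716
exp(-rT) = 0.98019867
N(-d1) = 0.45582410; N(-d2) = 0.57932507
P = K * exp(-rT) * N(-d2) - S_0' * N(-d1) = 11.2900 * 0.98019867 * 0.57932507 - 10.91393020 * 0.45582410 = 1.4362

Answer: Price = 1.4362


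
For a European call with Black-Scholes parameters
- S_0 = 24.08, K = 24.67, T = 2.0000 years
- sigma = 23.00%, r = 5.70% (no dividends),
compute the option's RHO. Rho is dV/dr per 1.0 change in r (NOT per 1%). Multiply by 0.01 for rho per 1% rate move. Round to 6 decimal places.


Answer: Rho = 23.999830

Derivation:
d1 = 0.4386942424; d2 = 0.1134251231
phi(d1) = 0.3623426919; exp(-qT) = 1.0000000000; exp(-rT) = 0.8922579559
N(d2) = 0.5451532386
Rho = K*T*exp(-rT)*N(d2) = 24.6700 * 2.0000 * 0.8922579559 * 0.5451532386 = 23.999830


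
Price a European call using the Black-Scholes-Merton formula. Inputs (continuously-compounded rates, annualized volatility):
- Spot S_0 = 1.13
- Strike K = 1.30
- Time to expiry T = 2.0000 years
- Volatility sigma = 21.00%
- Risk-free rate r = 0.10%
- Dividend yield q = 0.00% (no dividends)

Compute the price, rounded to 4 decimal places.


d1 = (ln(S/K) + (r - q + 0.5*sigma^2) * T) / (sigma * sqrt(T)) = -0.31667148
d2 = d1 - sigma * sqrt(T) = -0.61365633
exp(-rT) = 0.99800200; exp(-qT) = 1.00000000
C = S_0 * exp(-qT) * N(d1) - K * exp(-rT) * N(d2)
N(d1) = 0.37574645; N(d2) = 0.26972123
C = 1.1300 * 1.00000000 * 0.37574645 - 1.3000 * 0.99800200 * 0.26972123 = 0.0747

Answer: Price = 0.0747


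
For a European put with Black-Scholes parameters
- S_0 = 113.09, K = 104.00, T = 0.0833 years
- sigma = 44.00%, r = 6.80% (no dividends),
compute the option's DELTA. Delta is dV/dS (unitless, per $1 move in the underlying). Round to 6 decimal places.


Answer: Delta = -0.221264

Derivation:
d1 = 0.7679315942; d2 = 0.6409399409
phi(d1) = 0.2970668742; exp(-qT) = 1.0000000000; exp(-rT) = 0.9943516125
N(-d1) = 0.2212639130
Delta = -exp(-qT) * N(-d1) = -1.0000000000 * 0.2212639130 = -0.221264


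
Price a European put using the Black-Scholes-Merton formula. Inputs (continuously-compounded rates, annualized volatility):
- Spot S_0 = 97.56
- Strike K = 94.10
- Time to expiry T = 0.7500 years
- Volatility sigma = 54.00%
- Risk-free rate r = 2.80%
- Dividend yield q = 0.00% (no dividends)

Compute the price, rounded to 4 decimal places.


d1 = (ln(S/K) + (r - q + 0.5*sigma^2) * T) / (sigma * sqrt(T)) = 0.35594612
d2 = d1 - sigma * sqrt(T) = -0.11170760
exp(-rT) = 0.97921896; exp(-qT) = 1.00000000
P = K * exp(-rT) * N(-d2) - S_0 * exp(-qT) * N(-d1)
N(-d1) = 0.36094046; N(-d2) = 0.54447237
P = 94.1000 * 0.97921896 * 0.54447237 - 97.5600 * 1.00000000 * 0.36094046 = 14.9568

Answer: Price = 14.9568


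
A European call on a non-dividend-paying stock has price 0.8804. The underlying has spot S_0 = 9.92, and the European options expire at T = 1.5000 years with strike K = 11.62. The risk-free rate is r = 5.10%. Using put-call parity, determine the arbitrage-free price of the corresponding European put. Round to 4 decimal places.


Put-call parity: C - P = S_0 * exp(-qT) - K * exp(-rT).
S_0 * exp(-qT) = 9.9200 * 1.00000000 = 9.92000000
K * exp(-rT) = 11.6200 * 0.92635291 = 10.76422086
P = C - S*exp(-qT) + K*exp(-rT)
P = 0.8804 - 9.92000000 + 10.76422086 = 1.7246

Answer: Put price = 1.7246


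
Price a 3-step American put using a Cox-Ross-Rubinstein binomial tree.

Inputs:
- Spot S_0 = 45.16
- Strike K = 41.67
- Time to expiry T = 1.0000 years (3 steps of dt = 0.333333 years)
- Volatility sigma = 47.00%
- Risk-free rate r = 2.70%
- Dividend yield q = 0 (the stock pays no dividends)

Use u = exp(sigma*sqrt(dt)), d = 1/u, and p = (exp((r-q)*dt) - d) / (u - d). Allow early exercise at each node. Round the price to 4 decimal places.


dt = T/N = 0.333333
u = exp(sigma*sqrt(dt)) = 1.311740; d = 1/u = 0.762346
p = (exp((r-q)*dt) - d) / (u - d) = 0.449030
Discount per step: exp(-r*dt) = 0.991040
Stock lattice S(k, i) with i counting down-moves:
  k=0: S(0,0) = 45.1600
  k=1: S(1,0) = 59.2382; S(1,1) = 34.4275
  k=2: S(2,0) = 77.7051; S(2,1) = 45.1600; S(2,2) = 26.2457
  k=3: S(3,0) = 101.9289; S(3,1) = 59.2382; S(3,2) = 34.4275; S(3,3) = 20.0083
Terminal payoffs V(N, i) = max(K - S_T, 0):
  V(3,0) = 0.000000; V(3,1) = 0.000000; V(3,2) = 7.242450; V(3,3) = 21.661687
Backward induction: V(k, i) = exp(-r*dt) * [p * V(k+1, i) + (1-p) * V(k+1, i+1)]; then take max(V_cont, immediate exercise) for American.
  V(2,0) = exp(-r*dt) * [p*0.000000 + (1-p)*0.000000] = 0.000000; exercise = 0.000000; V(2,0) = max -> 0.000000
  V(2,1) = exp(-r*dt) * [p*0.000000 + (1-p)*7.242450] = 3.954619; exercise = 0.000000; V(2,1) = max -> 3.954619
  V(2,2) = exp(-r*dt) * [p*7.242450 + (1-p)*21.661687] = 15.050944; exercise = 15.424292; V(2,2) = max -> 15.424292
  V(1,0) = exp(-r*dt) * [p*0.000000 + (1-p)*3.954619] = 2.159354; exercise = 0.000000; V(1,0) = max -> 2.159354
  V(1,1) = exp(-r*dt) * [p*3.954619 + (1-p)*15.424292] = 10.182011; exercise = 7.242450; V(1,1) = max -> 10.182011
  V(0,0) = exp(-r*dt) * [p*2.159354 + (1-p)*10.182011] = 6.520645; exercise = 0.000000; V(0,0) = max -> 6.520645

Answer: Price = V(0,0) = 6.5206


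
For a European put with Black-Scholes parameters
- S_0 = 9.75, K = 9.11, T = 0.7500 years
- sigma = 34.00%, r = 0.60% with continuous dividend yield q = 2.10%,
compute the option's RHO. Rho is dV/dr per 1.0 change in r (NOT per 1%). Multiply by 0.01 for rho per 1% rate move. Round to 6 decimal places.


Answer: Rho = -3.278435

Derivation:
d1 = 0.3395993769; d2 = 0.0451507396
phi(d1) = 0.3765884239; exp(-qT) = 0.9843733826; exp(-rT) = 0.9955101098
N(-d2) = 0.4819935792
Rho = -K*T*exp(-rT)*N(-d2) = -9.1100 * 0.7500 * 0.9955101098 * 0.4819935792 = -3.278435


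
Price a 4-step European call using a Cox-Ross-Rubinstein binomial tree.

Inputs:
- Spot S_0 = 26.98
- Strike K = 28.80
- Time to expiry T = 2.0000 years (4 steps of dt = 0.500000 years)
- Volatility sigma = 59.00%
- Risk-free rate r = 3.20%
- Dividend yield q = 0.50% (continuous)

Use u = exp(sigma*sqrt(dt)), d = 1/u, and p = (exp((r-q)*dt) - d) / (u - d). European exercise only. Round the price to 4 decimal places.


Answer: Price = V(0,0) = 8.2950

Derivation:
dt = T/N = 0.500000
u = exp(sigma*sqrt(dt)) = 1.517695; d = 1/u = 0.658894
p = (exp((r-q)*dt) - d) / (u - d) = 0.413015
Discount per step: exp(-r*dt) = 0.984127
Stock lattice S(k, i) with i counting down-moves:
  k=0: S(0,0) = 26.9800
  k=1: S(1,0) = 40.9474; S(1,1) = 17.7770
  k=2: S(2,0) = 62.1457; S(2,1) = 26.9800; S(2,2) = 11.7131
  k=3: S(3,0) = 94.3183; S(3,1) = 40.9474; S(3,2) = 17.7770; S(3,3) = 7.7177
  k=4: S(4,0) = 143.1464; S(4,1) = 62.1457; S(4,2) = 26.9800; S(4,3) = 11.7131; S(4,4) = 5.0851
Terminal payoffs V(N, i) = max(S_T - K, 0):
  V(4,0) = 114.346396; V(4,1) = 33.345714; V(4,2) = 0.000000; V(4,3) = 0.000000; V(4,4) = 0.000000
Backward induction: V(k, i) = exp(-r*dt) * [p * V(k+1, i) + (1-p) * V(k+1, i+1)].
  V(3,0) = exp(-r*dt) * [p*114.346396 + (1-p)*33.345714] = 65.739896
  V(3,1) = exp(-r*dt) * [p*33.345714 + (1-p)*0.000000] = 13.553670
  V(3,2) = exp(-r*dt) * [p*0.000000 + (1-p)*0.000000] = 0.000000
  V(3,3) = exp(-r*dt) * [p*0.000000 + (1-p)*0.000000] = 0.000000
  V(2,0) = exp(-r*dt) * [p*65.739896 + (1-p)*13.553670] = 34.550106
  V(2,1) = exp(-r*dt) * [p*13.553670 + (1-p)*0.000000] = 5.509013
  V(2,2) = exp(-r*dt) * [p*0.000000 + (1-p)*0.000000] = 0.000000
  V(1,0) = exp(-r*dt) * [p*34.550106 + (1-p)*5.509013] = 17.225588
  V(1,1) = exp(-r*dt) * [p*5.509013 + (1-p)*0.000000] = 2.239189
  V(0,0) = exp(-r*dt) * [p*17.225588 + (1-p)*2.239189] = 8.295006


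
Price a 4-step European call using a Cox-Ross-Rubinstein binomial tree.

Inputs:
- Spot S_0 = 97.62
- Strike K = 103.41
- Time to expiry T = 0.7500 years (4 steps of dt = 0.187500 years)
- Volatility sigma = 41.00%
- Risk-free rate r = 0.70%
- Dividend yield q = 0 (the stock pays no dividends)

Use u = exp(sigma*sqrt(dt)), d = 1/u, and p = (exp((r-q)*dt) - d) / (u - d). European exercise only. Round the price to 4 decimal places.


Answer: Price = V(0,0) = 11.6893

Derivation:
dt = T/N = 0.187500
u = exp(sigma*sqrt(dt)) = 1.194270; d = 1/u = 0.837332
p = (exp((r-q)*dt) - d) / (u - d) = 0.459412
Discount per step: exp(-r*dt) = 0.998688
Stock lattice S(k, i) with i counting down-moves:
  k=0: S(0,0) = 97.6200
  k=1: S(1,0) = 116.5846; S(1,1) = 81.7403
  k=2: S(2,0) = 139.2336; S(2,1) = 97.6200; S(2,2) = 68.4437
  k=3: S(3,0) = 166.2825; S(3,1) = 116.5846; S(3,2) = 81.7403; S(3,3) = 57.3101
  k=4: S(4,0) = 198.5862; S(4,1) = 139.2336; S(4,2) = 97.6200; S(4,3) = 68.4437; S(4,4) = 47.9875
Terminal payoffs V(N, i) = max(S_T - K, 0):
  V(4,0) = 95.176192; V(4,1) = 35.823559; V(4,2) = 0.000000; V(4,3) = 0.000000; V(4,4) = 0.000000
Backward induction: V(k, i) = exp(-r*dt) * [p * V(k+1, i) + (1-p) * V(k+1, i+1)].
  V(3,0) = exp(-r*dt) * [p*95.176192 + (1-p)*35.823559] = 63.008114
  V(3,1) = exp(-r*dt) * [p*35.823559 + (1-p)*0.000000] = 16.436184
  V(3,2) = exp(-r*dt) * [p*0.000000 + (1-p)*0.000000] = 0.000000
  V(3,3) = exp(-r*dt) * [p*0.000000 + (1-p)*0.000000] = 0.000000
  V(2,0) = exp(-r*dt) * [p*63.008114 + (1-p)*16.436184] = 37.782262
  V(2,1) = exp(-r*dt) * [p*16.436184 + (1-p)*0.000000] = 7.541075
  V(2,2) = exp(-r*dt) * [p*0.000000 + (1-p)*0.000000] = 0.000000
  V(1,0) = exp(-r*dt) * [p*37.782262 + (1-p)*7.541075] = 21.406123
  V(1,1) = exp(-r*dt) * [p*7.541075 + (1-p)*0.000000] = 3.459916
  V(0,0) = exp(-r*dt) * [p*21.406123 + (1-p)*3.459916] = 11.689265
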